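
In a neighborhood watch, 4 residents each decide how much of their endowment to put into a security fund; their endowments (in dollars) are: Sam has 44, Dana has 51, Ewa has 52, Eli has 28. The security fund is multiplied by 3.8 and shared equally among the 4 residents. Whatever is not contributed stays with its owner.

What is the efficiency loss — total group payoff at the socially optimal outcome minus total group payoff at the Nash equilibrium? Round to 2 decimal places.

490.00 dollars

The private return per contributed unit is 3.8/4 = 0.9500 < 1 for every player regardless of endowment, so the Nash equilibrium is zero contribution and the group total is Σ E_j = 44 + 51 + 52 + 28 = 175.
Each contributed unit returns 3.800 to the group, so the social optimum is full contribution by everyone: group total = 3.800 × 175 = 665.00.
Efficiency loss = (3.800 − 1) × 175 = 490.00.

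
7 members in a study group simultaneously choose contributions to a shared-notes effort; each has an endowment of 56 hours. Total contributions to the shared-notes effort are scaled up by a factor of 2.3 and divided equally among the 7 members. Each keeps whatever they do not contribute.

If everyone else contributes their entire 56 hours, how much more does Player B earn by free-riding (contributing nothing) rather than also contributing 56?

Switching from a contribution of 56 to 0 lets Player B keep an extra 56 hours, but lowers the shared-notes effort by 56, which costs Player B their own share of that drop: 2.3/7 × 56 = 18.40.
Net gain = 56 − 18.40 = 37.60. The private return per contributed unit (0.3286) is below 1, so free-riding is indeed the best response regardless of what the others do.

37.60 hours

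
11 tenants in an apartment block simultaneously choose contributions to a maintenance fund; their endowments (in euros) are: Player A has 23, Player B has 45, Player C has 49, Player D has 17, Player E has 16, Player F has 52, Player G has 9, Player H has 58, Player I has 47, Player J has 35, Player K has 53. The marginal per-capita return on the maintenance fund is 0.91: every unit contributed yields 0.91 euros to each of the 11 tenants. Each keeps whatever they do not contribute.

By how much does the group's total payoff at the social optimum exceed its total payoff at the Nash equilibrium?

The private return per contributed unit is 0.91 < 1 for everyone, so the Nash equilibrium is zero contribution and the group total is Σ E_j = 23 + 45 + 49 + 17 + 16 + 52 + 9 + 58 + 47 + 35 + 53 = 404.
Each contributed unit returns 10.010 to the group, so the social optimum is full contribution by everyone: group total = 10.010 × 404 = 4044.04.
Efficiency loss = (10.010 − 1) × 404 = 3640.04.

3640.04 euros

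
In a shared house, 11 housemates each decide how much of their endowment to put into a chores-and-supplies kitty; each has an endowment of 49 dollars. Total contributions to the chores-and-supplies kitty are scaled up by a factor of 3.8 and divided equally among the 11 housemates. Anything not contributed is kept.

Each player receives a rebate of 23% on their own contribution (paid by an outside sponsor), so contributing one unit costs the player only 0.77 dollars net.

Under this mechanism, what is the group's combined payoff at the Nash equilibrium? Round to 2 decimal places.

539.00 dollars

With the mechanism, a contributed unit returns (3.8/11) / 0.77 = 0.4486 per unit of net cost — still below 1 — so contributing 0 remains dominant for every player.
At the Nash equilibrium no one contributes; group total payoff = 11 × 49 = 539.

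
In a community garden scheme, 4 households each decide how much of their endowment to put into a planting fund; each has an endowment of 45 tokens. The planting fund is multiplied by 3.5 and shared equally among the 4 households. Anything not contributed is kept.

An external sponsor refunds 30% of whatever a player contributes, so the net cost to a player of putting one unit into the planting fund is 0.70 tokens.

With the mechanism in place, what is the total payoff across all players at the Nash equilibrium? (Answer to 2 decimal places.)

Under the mechanism each unit contributed yields (3.5/4) / 0.70 = 1.2500 back to its contributor per unit of net cost, which exceeds 1, making full contribution the dominant choice for everyone.
At the Nash equilibrium everyone contributes 45. Group total payoff = 4 × (45 × 0.30 + 3.5 × 45) = 684.00.

684.00 tokens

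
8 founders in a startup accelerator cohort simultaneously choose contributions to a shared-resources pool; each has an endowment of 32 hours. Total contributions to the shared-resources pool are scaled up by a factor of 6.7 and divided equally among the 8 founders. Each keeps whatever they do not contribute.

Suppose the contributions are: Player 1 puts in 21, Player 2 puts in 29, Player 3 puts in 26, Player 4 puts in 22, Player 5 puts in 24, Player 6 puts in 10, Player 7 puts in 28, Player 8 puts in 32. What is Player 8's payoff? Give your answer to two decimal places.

Total contributed: 21 + 29 + 26 + 22 + 24 + 10 + 28 + 32 = 192.
Each receives 6.7 × 192 / 8 = 160.80 from the shared-resources pool.
Player 8 keeps 32 − 32 = 0, so Player 8's payoff is 0 + 160.80 = 160.80.

160.80 hours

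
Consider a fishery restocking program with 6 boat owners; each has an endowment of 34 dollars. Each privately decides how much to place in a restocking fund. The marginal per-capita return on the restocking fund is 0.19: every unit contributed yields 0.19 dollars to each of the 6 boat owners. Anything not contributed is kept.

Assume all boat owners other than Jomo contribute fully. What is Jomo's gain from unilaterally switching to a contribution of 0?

Switching from a contribution of 34 to 0 lets Jomo keep an extra 34 dollars, but lowers the restocking fund by 34, which costs Jomo their own share of that drop: 0.19 × 34 = 6.46.
Net gain = 34 − 6.46 = 27.54. The private return per contributed unit (0.19) is below 1, so free-riding is indeed the best response regardless of what the others do.

27.54 dollars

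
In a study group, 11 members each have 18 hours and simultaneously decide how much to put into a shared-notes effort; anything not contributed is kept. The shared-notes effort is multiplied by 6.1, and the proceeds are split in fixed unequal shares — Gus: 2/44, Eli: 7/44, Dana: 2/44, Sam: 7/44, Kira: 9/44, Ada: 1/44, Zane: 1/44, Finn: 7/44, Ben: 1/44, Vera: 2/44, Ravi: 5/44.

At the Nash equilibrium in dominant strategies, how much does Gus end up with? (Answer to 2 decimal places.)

22.99 hours

Player j's private return per contributed unit is 6.1 × (j's share). Contributing is weakly dominant for j when that share is at least 1/6.1 = 0.1639, and contributing 0 is dominant otherwise.
Kira alone (share 9/44) is above the threshold, contributing 18; the remaining 10 contribute 0. Total contributed: 18.
Gus keeps 18 and receives 6.1 × 18 × 2/44 = 4.99 from the shared-notes effort, for a payoff of 22.99.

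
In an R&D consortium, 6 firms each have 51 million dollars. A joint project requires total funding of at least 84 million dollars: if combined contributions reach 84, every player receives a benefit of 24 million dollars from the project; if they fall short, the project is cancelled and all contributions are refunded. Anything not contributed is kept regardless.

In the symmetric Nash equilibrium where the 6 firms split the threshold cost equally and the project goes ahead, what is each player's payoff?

Equal share of the threshold: 84/6 = 14.
At this profile no one gains by cutting their contribution: any cut drops the total below 84, the project is cancelled, contributions are refunded, and the deviator ends with 51, which is less than 51 − 14 + 24 = 61. Contributing more than 14 just wastes the excess. So contributing exactly 14 is a best response.
Each player's payoff: 51 − 14 + 24 = 61.

61 million dollars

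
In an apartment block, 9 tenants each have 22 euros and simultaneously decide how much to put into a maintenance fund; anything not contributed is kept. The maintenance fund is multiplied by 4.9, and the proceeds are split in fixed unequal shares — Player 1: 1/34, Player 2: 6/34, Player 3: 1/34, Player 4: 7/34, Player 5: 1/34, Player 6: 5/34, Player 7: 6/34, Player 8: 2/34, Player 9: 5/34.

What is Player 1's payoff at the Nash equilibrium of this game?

25.17 euros

A player with share s gets back 4.9·s per unit contributed, so full contribution is dominant for anyone with s > 1/4.9 = 0.2041 and zero contribution is dominant for anyone below.
Player 4 alone (share 7/34) is above the threshold, contributing 22; the remaining 8 contribute 0. Total contributed: 22.
Player 1 keeps 22 and receives 4.9 × 22 × 1/34 = 3.17 from the maintenance fund, for a payoff of 25.17.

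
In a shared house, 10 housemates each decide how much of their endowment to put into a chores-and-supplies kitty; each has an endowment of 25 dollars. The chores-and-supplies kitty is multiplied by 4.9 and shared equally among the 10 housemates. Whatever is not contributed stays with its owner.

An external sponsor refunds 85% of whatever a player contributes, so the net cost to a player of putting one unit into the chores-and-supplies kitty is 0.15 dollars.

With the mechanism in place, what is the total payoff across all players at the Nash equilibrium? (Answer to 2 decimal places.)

1437.50 dollars

Under the mechanism each unit contributed yields (4.9/10) / 0.15 = 3.2667 back to its contributor per unit of net cost, which exceeds 1, making full contribution the dominant choice for everyone.
At the Nash equilibrium everyone contributes 25. Group total payoff = 10 × (25 × 0.85 + 4.9 × 25) = 1437.50.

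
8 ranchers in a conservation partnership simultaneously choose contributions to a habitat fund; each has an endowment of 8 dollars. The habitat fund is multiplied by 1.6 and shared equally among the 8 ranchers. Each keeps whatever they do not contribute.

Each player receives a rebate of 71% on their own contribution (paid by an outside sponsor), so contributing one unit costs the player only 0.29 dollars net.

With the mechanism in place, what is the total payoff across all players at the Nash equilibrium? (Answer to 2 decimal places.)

Even with the mechanism, each unit contributed returns only (1.6/8) / 0.29 = 0.6897 per unit of net cost, so contributing nothing is still dominant.
Everyone keeps their endowment and the group total is 8 × 8 = 64.

64.00 dollars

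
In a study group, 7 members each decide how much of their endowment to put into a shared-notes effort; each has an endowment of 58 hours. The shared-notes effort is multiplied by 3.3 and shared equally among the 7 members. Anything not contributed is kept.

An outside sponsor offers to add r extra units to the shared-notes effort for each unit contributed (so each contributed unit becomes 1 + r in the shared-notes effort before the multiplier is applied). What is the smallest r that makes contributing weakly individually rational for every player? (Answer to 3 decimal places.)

With matching at rate r, one contributed unit becomes (1 + r) in the shared-notes effort and returns 3.3 × (1 + r) / 7 to the contributor.
Setting this equal to 1: 1 + r = 7/3.3 = 2.1212.
So the minimum matching rate is r = 2.1212 − 1 = 1.121.

1.121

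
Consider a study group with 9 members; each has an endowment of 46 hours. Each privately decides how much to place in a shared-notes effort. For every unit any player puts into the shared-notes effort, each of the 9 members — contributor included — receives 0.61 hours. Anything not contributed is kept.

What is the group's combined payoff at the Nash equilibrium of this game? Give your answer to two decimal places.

The private return per contributed unit is 0.61 < 1, so contributing 0 is dominant for every player. At the Nash equilibrium everyone keeps their 46, and the group total is 9 × 46 = 414.

414.00 hours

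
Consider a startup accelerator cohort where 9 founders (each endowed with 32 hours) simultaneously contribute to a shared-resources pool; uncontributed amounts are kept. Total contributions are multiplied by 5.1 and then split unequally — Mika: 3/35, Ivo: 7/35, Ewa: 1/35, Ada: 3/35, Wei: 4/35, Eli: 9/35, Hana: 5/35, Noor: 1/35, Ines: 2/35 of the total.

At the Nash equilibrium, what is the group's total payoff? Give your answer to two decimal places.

550.40 hours

Each unit j contributes comes back to j as 5.1 × (j's share), so j prefers to contribute only if that share exceeds 1/5.1 = 0.1961; otherwise keeping the unit dominates.
Ivo and Eli clear that bar, contributing 32 each; the remaining 7 contribute 0. Total contributed: 64.
The shared-resources pool pays out 5.1 × 64 = 326.40 in total (split across the unequal shares, but the aggregate is all that matters for the group sum).
The 7 free-riders keep 32 each, adding 224. Group total = 224 + 326.40 = 550.40.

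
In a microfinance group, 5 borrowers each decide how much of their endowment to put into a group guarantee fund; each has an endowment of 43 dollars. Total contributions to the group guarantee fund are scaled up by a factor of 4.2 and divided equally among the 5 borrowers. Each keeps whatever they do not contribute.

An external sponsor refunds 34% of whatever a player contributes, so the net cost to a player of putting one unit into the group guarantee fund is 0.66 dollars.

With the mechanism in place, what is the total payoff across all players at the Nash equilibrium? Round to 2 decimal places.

976.10 dollars

Under the mechanism each unit contributed yields (4.2/5) / 0.66 = 1.2727 back to its contributor per unit of net cost, which exceeds 1, making full contribution the dominant choice for everyone.
So the Nash equilibrium is full contribution by all 5; the group earns 5 × (43 × 0.34 + 4.2 × 43) = 976.10.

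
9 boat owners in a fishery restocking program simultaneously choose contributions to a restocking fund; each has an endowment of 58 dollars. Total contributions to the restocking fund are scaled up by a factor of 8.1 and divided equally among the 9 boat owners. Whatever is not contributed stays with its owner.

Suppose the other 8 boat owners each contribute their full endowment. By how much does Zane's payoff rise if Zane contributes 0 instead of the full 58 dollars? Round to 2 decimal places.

Switching from a contribution of 58 to 0 lets Zane keep an extra 58 dollars, but lowers the restocking fund by 58, which costs Zane their own share of that drop: 8.1/9 × 58 = 52.20.
Net gain = 58 − 52.20 = 5.80. The private return per contributed unit (0.9000) is below 1, so free-riding is indeed the best response regardless of what the others do.

5.80 dollars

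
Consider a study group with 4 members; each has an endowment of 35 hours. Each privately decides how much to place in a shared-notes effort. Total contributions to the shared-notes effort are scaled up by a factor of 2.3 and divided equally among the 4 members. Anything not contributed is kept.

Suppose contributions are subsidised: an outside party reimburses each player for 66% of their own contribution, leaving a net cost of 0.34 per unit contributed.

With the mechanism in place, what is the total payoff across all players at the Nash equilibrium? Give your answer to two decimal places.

The effective private return per unit is now (2.3/4) / 0.34 = 1.6912 > 1, so every player's dominant strategy flips to full contribution.
So the Nash equilibrium is full contribution by all 4; the group earns 4 × (35 × 0.66 + 2.3 × 35) = 414.40.

414.40 hours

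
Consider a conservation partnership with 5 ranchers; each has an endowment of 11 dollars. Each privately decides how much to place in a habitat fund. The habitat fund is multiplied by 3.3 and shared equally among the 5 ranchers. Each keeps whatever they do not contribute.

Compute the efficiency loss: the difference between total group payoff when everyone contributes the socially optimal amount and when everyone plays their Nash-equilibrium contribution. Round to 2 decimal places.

Each contributed unit returns 3.3/5 = 0.6600 to its contributor — below 1 — so contributing 0 is dominant for every player. At the Nash equilibrium everyone keeps their 11, and the group total is 5 × 11 = 55.
Each contributed unit returns 3.300 to the group as a whole (0.6600 to each of 5 players), which exceeds 1, so the social optimum is full contribution: group total = 3.300 × 55 = 181.50.
Efficiency loss = 181.50 − 55 = 126.50.

126.50 dollars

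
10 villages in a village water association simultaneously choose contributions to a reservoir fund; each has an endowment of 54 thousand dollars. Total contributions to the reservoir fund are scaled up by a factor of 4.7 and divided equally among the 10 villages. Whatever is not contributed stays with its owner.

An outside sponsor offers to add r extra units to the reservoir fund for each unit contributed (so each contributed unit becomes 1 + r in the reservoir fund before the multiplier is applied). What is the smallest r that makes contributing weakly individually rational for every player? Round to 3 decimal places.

With matching at rate r, one contributed unit becomes (1 + r) in the reservoir fund and returns 4.7 × (1 + r) / 10 to the contributor.
Setting this equal to 1: 1 + r = 10/4.7 = 2.1277.
So the minimum matching rate is r = 2.1277 − 1 = 1.128.

1.128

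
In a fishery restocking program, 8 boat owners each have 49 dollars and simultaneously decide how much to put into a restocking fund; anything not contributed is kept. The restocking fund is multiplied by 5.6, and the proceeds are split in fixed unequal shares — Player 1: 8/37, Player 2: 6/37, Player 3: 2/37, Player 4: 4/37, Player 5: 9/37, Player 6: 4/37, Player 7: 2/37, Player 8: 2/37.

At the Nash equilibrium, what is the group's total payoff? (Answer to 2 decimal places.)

A player with share s gets back 5.6·s per unit contributed, so full contribution is dominant for anyone with s > 1/5.6 = 0.1786 and zero contribution is dominant for anyone below.
The shares above 0.1786 belong to Player 1 and Player 5, contributing 49 each; the remaining 6 contribute 0. Total contributed: 98.
The restocking fund pays out 5.6 × 98 = 548.80 in total (split across the unequal shares, but the aggregate is all that matters for the group sum).
The 6 free-riders keep 49 each, adding 294. Group total = 294 + 548.80 = 842.80.

842.80 dollars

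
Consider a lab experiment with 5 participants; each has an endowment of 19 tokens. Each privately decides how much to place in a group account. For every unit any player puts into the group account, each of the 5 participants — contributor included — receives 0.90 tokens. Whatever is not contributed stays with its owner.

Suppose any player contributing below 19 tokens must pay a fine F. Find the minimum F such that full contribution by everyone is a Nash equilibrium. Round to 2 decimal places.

1.90 tokens

Given the others contribute fully, the best deviation is to contribute 0 (any partial contribution still incurs the fine and gives up units whose private return 0.90 is below 1).
Deviating from 19 to 0 saves 19 tokens but forfeits the deviator's share of the drop in the group account: 0.90 × 19 = 17.10.
So the deviation gain is 19 − 17.10 = 1.90, and the fine must be at least 1.90 tokens to wipe it out.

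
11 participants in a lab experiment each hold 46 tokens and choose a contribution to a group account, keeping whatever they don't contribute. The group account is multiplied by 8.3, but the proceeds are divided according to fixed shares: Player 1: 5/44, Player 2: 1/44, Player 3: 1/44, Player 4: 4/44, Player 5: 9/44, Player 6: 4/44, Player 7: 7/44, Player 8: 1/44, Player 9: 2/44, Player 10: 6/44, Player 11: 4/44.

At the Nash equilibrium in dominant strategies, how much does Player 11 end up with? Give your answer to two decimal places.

Player j's private return per contributed unit is 8.3 × (j's share). Contributing is weakly dominant for j when that share is at least 1/8.3 = 0.1205, and contributing 0 is dominant otherwise.
The shares above 0.1205 belong to Player 5, Player 7 and Player 10, contributing 46 each; the remaining 8 contribute 0. Total contributed: 138.
Player 11 keeps 46 and receives 8.3 × 138 × 4/44 = 104.13 from the group account, for a payoff of 150.13.

150.13 tokens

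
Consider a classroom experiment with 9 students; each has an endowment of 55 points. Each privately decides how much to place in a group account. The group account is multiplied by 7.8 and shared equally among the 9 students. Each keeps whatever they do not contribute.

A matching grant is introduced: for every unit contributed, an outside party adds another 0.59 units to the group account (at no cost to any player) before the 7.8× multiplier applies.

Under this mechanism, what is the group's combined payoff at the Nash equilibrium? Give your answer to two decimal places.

Under the mechanism each unit contributed yields 7.8 × 1.59 / 9 = 1.3780 back to its contributor per unit of net cost, which exceeds 1, making full contribution the dominant choice for everyone.
At the Nash equilibrium everyone contributes 55. Group total payoff = 7.8 × 1.59 × 495 = 6138.99.

6138.99 points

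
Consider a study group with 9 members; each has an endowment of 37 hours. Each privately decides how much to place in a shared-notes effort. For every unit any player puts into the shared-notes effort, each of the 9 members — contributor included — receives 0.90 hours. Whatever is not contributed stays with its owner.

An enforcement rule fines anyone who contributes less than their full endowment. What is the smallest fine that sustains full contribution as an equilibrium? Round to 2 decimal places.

Given the others contribute fully, the best deviation is to contribute 0 (any partial contribution still incurs the fine and gives up units whose private return 0.90 is below 1).
Deviating from 37 to 0 saves 37 hours but forfeits the deviator's share of the drop in the shared-notes effort: 0.90 × 37 = 33.30.
So the deviation gain is 37 − 33.30 = 3.70, and the fine must be at least 3.70 hours to wipe it out.

3.70 hours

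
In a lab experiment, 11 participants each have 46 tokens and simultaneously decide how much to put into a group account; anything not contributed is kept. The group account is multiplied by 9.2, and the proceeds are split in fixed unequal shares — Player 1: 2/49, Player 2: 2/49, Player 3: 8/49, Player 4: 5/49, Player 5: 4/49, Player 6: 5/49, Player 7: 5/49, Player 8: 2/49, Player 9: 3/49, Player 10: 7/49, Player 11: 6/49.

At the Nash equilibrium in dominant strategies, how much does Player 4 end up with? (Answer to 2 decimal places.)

Each unit j contributes comes back to j as 9.2 × (j's share), so j prefers to contribute only if that share exceeds 1/9.2 = 0.1087; otherwise keeping the unit dominates.
Player 3, Player 10 and Player 11 are above the threshold, contributing 46 each; the remaining 8 contribute 0. Total contributed: 138.
Player 4 keeps 46 and receives 9.2 × 138 × 5/49 = 129.55 from the group account, for a payoff of 175.55.

175.55 tokens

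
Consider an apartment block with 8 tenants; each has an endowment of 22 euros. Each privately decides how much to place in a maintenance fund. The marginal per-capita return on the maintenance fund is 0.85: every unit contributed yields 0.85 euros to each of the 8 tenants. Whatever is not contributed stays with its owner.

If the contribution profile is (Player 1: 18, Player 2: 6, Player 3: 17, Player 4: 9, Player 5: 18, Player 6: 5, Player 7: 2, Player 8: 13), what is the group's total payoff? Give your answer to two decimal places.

Total contributed: 18 + 6 + 17 + 9 + 18 + 5 + 2 + 13 = 88; total kept: 8 × 22 − 88 = 88.
The maintenance fund pays out 0.85 × 8 × 88 = 598.40 in aggregate.
Group total = 88 + 598.40 = 686.40.

686.40 euros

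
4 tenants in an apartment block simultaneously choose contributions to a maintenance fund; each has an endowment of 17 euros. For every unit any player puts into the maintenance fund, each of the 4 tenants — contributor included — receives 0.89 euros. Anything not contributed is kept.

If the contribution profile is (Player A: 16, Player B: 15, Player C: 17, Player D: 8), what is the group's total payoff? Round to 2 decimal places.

Total contributed: 16 + 15 + 17 + 8 = 56; total kept: 4 × 17 − 56 = 12.
The maintenance fund pays out 0.89 × 4 × 56 = 199.36 in aggregate.
Group total = 12 + 199.36 = 211.36.

211.36 euros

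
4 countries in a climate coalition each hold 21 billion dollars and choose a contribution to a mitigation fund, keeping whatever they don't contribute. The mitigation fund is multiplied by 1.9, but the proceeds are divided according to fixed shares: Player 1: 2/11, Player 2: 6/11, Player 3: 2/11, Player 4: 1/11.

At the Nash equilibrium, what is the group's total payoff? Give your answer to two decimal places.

102.90 billion dollars

For player j, contributing a unit is worthwhile iff 1.9 × (j's share) ≥ 1, i.e. iff j's share is at least 0.5263.
The only share above 0.5263 is Player 2's 6/11, contributing 21; the remaining 3 contribute 0. Total contributed: 21.
The mitigation fund pays out 1.9 × 21 = 39.90 in total (split across the unequal shares, but the aggregate is all that matters for the group sum).
The 3 free-riders keep 21 each, adding 63. Group total = 63 + 39.90 = 102.90.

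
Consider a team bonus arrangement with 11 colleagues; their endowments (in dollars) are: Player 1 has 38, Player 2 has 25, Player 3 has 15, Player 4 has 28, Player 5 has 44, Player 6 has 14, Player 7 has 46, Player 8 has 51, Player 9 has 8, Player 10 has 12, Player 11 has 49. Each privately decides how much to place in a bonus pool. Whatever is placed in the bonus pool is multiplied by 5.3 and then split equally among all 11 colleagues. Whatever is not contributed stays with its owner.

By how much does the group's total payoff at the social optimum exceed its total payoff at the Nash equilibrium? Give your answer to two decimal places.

1419.00 dollars

The private return per contributed unit is 5.3/11 = 0.4818 < 1 for every player regardless of endowment, so the Nash equilibrium is zero contribution and the group total is Σ E_j = 38 + 25 + 15 + 28 + 44 + 14 + 46 + 51 + 8 + 12 + 49 = 330.
Each contributed unit returns 5.300 to the group, so the social optimum is full contribution by everyone: group total = 5.300 × 330 = 1749.00.
Efficiency loss = (5.300 − 1) × 330 = 1419.00.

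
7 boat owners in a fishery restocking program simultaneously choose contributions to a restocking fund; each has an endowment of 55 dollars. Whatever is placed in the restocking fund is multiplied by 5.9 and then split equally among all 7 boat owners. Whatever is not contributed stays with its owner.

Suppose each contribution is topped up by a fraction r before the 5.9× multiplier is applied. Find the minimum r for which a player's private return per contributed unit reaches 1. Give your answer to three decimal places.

With matching at rate r, one contributed unit becomes (1 + r) in the restocking fund and returns 5.9 × (1 + r) / 7 to the contributor.
Setting this equal to 1: 1 + r = 7/5.9 = 1.1864.
So the minimum matching rate is r = 1.1864 − 1 = 0.186.

0.186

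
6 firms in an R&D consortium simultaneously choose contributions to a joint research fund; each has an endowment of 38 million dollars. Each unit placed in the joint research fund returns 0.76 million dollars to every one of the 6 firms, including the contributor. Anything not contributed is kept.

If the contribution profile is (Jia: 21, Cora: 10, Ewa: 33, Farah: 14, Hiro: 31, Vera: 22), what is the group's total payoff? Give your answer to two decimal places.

Total contributed: 21 + 10 + 33 + 14 + 31 + 22 = 131; total kept: 6 × 38 − 131 = 97.
The joint research fund pays out 0.76 × 6 × 131 = 597.36 in aggregate.
Group total = 97 + 597.36 = 694.36.

694.36 million dollars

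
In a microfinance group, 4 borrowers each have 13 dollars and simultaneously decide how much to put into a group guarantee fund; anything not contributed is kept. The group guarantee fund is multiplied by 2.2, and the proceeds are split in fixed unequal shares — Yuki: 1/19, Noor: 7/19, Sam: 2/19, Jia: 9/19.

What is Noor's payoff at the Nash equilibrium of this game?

Each unit j contributes comes back to j as 2.2 × (j's share), so j prefers to contribute only if that share exceeds 1/2.2 = 0.4545; otherwise keeping the unit dominates.
Only Jia (9/19) clears that bar, contributing 13; the remaining 3 contribute 0. Total contributed: 13.
Noor keeps 13 and receives 2.2 × 13 × 7/19 = 10.54 from the group guarantee fund, for a payoff of 23.54.

23.54 dollars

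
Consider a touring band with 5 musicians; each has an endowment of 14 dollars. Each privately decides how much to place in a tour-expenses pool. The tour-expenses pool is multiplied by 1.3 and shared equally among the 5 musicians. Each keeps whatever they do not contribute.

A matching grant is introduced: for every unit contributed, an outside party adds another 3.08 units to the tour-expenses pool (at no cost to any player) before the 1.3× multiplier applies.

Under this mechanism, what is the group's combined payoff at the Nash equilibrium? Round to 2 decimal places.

The effective private return per unit is now 1.3 × 4.08 / 5 = 1.0608 > 1, so every player's dominant strategy flips to full contribution.
At the Nash equilibrium everyone contributes 14. Group total payoff = 1.3 × 4.08 × 70 = 371.28.

371.28 dollars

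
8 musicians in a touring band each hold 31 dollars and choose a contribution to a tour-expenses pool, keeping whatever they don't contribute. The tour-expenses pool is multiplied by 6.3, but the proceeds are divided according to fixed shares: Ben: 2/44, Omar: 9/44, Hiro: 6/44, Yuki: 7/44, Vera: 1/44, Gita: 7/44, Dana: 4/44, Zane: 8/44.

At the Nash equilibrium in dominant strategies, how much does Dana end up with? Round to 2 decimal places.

102.02 dollars

Each unit j contributes comes back to j as 6.3 × (j's share), so j prefers to contribute only if that share exceeds 1/6.3 = 0.1587; otherwise keeping the unit dominates.
Omar, Yuki, Gita and Zane clear that bar, contributing 31 each; the remaining 4 contribute 0. Total contributed: 124.
Dana keeps 31 and receives 6.3 × 124 × 4/44 = 71.02 from the tour-expenses pool, for a payoff of 102.02.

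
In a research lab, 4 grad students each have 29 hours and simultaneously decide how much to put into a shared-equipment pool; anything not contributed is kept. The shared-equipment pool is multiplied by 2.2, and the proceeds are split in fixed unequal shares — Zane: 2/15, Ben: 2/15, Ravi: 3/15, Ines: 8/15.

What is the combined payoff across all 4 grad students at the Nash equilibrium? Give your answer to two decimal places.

150.80 hours

A player with share s gets back 2.2·s per unit contributed, so full contribution is dominant for anyone with s > 1/2.2 = 0.4545 and zero contribution is dominant for anyone below.
Ines alone (share 8/15) is above the threshold, contributing 29; the remaining 3 contribute 0. Total contributed: 29.
The shared-equipment pool pays out 2.2 × 29 = 63.80 in total (split across the unequal shares, but the aggregate is all that matters for the group sum).
The 3 free-riders keep 29 each, adding 87. Group total = 87 + 63.80 = 150.80.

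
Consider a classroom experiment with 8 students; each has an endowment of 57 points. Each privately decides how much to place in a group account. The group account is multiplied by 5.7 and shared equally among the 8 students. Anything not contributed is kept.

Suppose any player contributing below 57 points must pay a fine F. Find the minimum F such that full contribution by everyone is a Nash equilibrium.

Given the others contribute fully, the best deviation is to contribute 0 (any partial contribution still incurs the fine and gives up units whose private return 0.7125 is below 1).
Deviating from 57 to 0 saves 57 points but forfeits the deviator's share of the drop in the group account: 5.7/8 × 57 = 40.61.
So the deviation gain is 57 − 40.61 = 16.39, and the fine must be at least 16.39 points to wipe it out.

16.39 points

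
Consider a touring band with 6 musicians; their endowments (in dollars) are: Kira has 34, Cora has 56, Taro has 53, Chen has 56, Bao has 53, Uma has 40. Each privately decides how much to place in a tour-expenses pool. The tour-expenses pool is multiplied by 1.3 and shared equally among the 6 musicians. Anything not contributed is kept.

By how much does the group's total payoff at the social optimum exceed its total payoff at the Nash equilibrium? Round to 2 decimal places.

87.60 dollars

The private return per contributed unit is 1.3/6 = 0.2167 < 1 for every player regardless of endowment, so the Nash equilibrium is zero contribution and the group total is Σ E_j = 34 + 56 + 53 + 56 + 53 + 40 = 292.
Each contributed unit returns 1.300 to the group, so the social optimum is full contribution by everyone: group total = 1.300 × 292 = 379.60.
Efficiency loss = (1.300 − 1) × 292 = 87.60.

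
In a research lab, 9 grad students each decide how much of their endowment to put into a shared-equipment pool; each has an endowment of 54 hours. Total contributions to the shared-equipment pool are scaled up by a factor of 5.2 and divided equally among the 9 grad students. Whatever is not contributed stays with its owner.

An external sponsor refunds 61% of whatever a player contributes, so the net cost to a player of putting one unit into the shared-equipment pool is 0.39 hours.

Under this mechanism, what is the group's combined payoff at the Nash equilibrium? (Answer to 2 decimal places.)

2823.66 hours

The effective private return per unit is now (5.2/9) / 0.39 = 1.4815 > 1, so every player's dominant strategy flips to full contribution.
So the Nash equilibrium is full contribution by all 9; the group earns 9 × (54 × 0.61 + 5.2 × 54) = 2823.66.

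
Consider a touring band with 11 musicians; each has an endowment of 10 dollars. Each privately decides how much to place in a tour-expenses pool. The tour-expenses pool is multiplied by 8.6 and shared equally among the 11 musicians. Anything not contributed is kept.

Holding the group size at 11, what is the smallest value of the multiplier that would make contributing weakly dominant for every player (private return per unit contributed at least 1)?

11

A contributed unit returns (multiplier)/11 to its contributor.
This reaches 1 exactly when the multiplier is 11.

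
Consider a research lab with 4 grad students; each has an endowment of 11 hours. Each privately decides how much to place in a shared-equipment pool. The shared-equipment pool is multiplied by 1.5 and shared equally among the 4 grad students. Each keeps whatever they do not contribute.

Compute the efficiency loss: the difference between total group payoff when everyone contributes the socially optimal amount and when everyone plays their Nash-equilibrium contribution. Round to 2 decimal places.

22.00 hours

Each contributed unit returns 1.5/4 = 0.3750 to its contributor — below 1 — so contributing 0 is dominant for every player. At the Nash equilibrium everyone keeps their 11, and the group total is 4 × 11 = 44.
Each contributed unit returns 1.500 to the group as a whole (0.3750 to each of 4 players), which exceeds 1, so the social optimum is full contribution: group total = 1.500 × 44 = 66.00.
Efficiency loss = 66.00 − 44 = 22.00.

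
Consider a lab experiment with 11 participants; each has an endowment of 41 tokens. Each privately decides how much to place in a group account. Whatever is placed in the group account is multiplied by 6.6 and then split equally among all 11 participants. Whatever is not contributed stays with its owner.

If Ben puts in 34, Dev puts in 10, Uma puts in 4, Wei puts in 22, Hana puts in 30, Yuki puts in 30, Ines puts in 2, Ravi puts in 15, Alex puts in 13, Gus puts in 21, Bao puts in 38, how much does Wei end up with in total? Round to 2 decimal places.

Total contributed: 34 + 10 + 4 + 22 + 30 + 30 + 2 + 15 + 13 + 21 + 38 = 219.
Each receives 6.6 × 219 / 11 = 131.40 from the group account.
Wei keeps 41 − 22 = 19, so Wei's payoff is 19 + 131.40 = 150.40.

150.40 tokens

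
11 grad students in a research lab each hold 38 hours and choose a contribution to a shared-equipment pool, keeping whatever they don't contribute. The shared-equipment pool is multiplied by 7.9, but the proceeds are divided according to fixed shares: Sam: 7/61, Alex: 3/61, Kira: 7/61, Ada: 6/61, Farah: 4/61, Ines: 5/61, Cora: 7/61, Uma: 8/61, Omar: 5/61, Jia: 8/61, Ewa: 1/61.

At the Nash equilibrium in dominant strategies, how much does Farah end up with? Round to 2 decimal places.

Each unit j contributes comes back to j as 7.9 × (j's share), so j prefers to contribute only if that share exceeds 1/7.9 = 0.1266; otherwise keeping the unit dominates.
Uma and Jia clear that bar, contributing 38 each; the remaining 9 contribute 0. Total contributed: 76.
Farah keeps 38 and receives 7.9 × 76 × 4/61 = 39.37 from the shared-equipment pool, for a payoff of 77.37.

77.37 hours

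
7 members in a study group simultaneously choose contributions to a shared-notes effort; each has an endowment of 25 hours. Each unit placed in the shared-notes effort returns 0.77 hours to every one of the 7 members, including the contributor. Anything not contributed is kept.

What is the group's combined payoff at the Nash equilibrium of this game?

The private return per contributed unit is 0.77 < 1, so contributing 0 is dominant for every player. At the Nash equilibrium everyone keeps their 25, and the group total is 7 × 25 = 175.

175.00 hours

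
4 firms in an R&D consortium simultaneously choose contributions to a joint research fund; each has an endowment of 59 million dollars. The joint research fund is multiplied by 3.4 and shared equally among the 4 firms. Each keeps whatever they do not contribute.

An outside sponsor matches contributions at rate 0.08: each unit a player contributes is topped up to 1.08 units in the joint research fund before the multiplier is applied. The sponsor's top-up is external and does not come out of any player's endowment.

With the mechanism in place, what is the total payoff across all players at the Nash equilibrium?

The effective private return is 3.4 × 1.08 / 4 = 0.9180, which is still under 1, so the mechanism doesn't change anyone's dominant strategy: zero contribution.
Everyone keeps their endowment and the group total is 4 × 59 = 236.

236.00 million dollars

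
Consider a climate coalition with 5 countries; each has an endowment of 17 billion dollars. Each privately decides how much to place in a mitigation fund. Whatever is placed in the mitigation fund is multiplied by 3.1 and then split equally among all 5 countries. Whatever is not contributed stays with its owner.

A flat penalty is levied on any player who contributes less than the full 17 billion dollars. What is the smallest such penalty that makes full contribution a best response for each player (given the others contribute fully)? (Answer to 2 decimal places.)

Given the others contribute fully, the best deviation is to contribute 0 (any partial contribution still incurs the fine and gives up units whose private return 0.6200 is below 1).
Deviating from 17 to 0 saves 17 billion dollars but forfeits the deviator's share of the drop in the mitigation fund: 3.1/5 × 17 = 10.54.
So the deviation gain is 17 − 10.54 = 6.46, and the fine must be at least 6.46 billion dollars to wipe it out.

6.46 billion dollars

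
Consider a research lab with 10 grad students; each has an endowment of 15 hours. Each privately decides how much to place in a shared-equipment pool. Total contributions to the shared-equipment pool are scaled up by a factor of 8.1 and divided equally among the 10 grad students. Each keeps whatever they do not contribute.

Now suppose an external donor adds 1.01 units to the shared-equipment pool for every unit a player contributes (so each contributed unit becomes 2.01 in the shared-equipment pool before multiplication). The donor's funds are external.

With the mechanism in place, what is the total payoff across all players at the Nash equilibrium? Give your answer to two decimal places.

Under the mechanism each unit contributed yields 8.1 × 2.01 / 10 = 1.6281 back to its contributor per unit of net cost, which exceeds 1, making full contribution the dominant choice for everyone.
So the Nash equilibrium is full contribution by all 10; the group earns 8.1 × 2.01 × 150 = 2442.15.

2442.15 hours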